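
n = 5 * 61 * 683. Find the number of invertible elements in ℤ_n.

163680

φ(5) = 5 − 1 = 4.
φ(61) = 61 − 1 = 60.
φ(683) = 683 − 1 = 682.
Multiply: 4 · 60 · 682 = 163680.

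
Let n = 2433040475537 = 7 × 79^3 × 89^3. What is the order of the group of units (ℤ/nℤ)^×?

φ(7) = 7 − 1 = 6.
φ(79^3) = 79^2·(79−1) = 6241·78 = 486798.
φ(89^3) = 89^2·(89−1) = 7921·88 = 697048.
Since φ is multiplicative, φ(2433040475537) = 6 · 486798 · 697048 = 2035929433824.

2035929433824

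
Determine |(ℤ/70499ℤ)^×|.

Factor 70499: 70499 = 11 · 13 · 17 · 29.
φ(11) = 11 − 1 = 10.
φ(13) = 13 − 1 = 12.
φ(17) = 17 − 1 = 16.
φ(29) = 29 − 1 = 28.
Since φ is multiplicative, φ(70499) = 10 · 12 · 16 · 28 = 53760.

53760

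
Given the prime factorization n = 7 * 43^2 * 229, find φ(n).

2470608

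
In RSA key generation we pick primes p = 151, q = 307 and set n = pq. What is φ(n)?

φ(pq) = (p−1)(q−1) = 150 · 306 = 45900.

45900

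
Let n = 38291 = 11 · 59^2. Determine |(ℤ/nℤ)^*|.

φ(38291) = 38291 · (1 − 1/11) · (1 − 1/59)
       = 38291 · 580/649 = 34220.

34220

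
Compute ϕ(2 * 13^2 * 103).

15912

φ(2) = 2 − 1 = 1.
φ(13^2) = 13^1·(13−1) = 13·12 = 156.
φ(103) = 103 − 1 = 102.
Since φ is multiplicative, φ(34814) = 1 · 156 · 102 = 15912.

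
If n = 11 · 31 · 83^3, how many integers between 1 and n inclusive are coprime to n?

φ(11) = 11 − 1 = 10.
φ(31) = 31 − 1 = 30.
φ(83^3) = 83^2·(83−1) = 6889·82 = 564898.
Multiply: 10 · 30 · 564898 = 169469400.

169469400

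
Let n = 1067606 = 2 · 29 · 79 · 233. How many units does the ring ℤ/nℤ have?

φ(1067606) = 1067606 · (1 − 1/2) · (1 − 1/29) · (1 − 1/79) · (1 − 1/233)
       = 1067606 · 506688/1067606 = 506688.

506688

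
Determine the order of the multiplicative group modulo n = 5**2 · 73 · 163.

φ(5^2) = 5^1·(5−1) = 5·4 = 20.
φ(73) = 73 − 1 = 72.
φ(163) = 163 − 1 = 162.
Since φ is multiplicative, φ(297475) = 20 · 72 · 162 = 233280.

233280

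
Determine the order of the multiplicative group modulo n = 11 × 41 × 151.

60000

φ(11) = 11 − 1 = 10.
φ(41) = 41 − 1 = 40.
φ(151) = 151 − 1 = 150.
Multiply: 10 · 40 · 150 = 60000.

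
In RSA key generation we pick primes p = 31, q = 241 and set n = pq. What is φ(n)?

7200

φ(7471) = 7471 · (1 − 1/31) · (1 − 1/241)
       = 7471 · 7200/7471 = 7200.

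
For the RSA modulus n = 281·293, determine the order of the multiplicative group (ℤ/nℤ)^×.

81760

For distinct primes, φ(pq) = (p−1)(q−1) = 280 × 292 = 81760.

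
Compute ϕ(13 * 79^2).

73944

φ(81133) = 81133 · (1 − 1/13) · (1 − 1/79)
       = 81133 · 936/1027 = 73944.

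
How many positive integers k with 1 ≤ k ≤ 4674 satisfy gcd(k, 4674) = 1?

4674 = 2 · 3 · 19 · 41.
φ(4674) = 4674 · (1 − 1/2) · (1 − 1/3) · (1 − 1/19) · (1 − 1/41)
       = 4674 · 1440/4674 = 1440.

1440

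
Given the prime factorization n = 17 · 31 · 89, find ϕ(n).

φ(17) = 17 − 1 = 16.
φ(31) = 31 − 1 = 30.
φ(89) = 89 − 1 = 88.
φ(46903) = 16 × 30 × 88 = 42240.

42240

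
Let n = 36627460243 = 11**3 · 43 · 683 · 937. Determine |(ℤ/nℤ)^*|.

φ(36627460243) = 36627460243 · (1 − 1/11) · (1 − 1/43) · (1 − 1/683) · (1 − 1/937)
       = 36627460243 · 268107840/302706283 = 32441048640.

32441048640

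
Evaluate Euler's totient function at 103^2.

10506

φ(103^2) = 103^1·(103−1) = 103·102 = 10506.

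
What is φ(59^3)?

φ(205379) = 205379 · (1 − 1/59)
       = 205379 · 58/59 = 201898.

201898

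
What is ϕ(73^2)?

5256

φ(5329) = 5329 · (1 − 1/73)
       = 5329 · 72/73 = 5256.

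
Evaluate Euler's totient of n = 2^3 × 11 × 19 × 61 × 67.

φ(2^3) = 2^3 − 2^2 = 8 − 4 = 4.
φ(11) = 11 − 1 = 10.
φ(19) = 19 − 1 = 18.
φ(61) = 61 − 1 = 60.
φ(67) = 67 − 1 = 66.
φ(6833464) = 4 × 10 × 18 × 60 × 66 = 2851200.

2851200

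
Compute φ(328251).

Prime factorization: 328251 = 3 · 7**3 · 11 · 29.
φ(3) = 3 − 1 = 2.
φ(7^3) = 7^3 − 7^2 = 343 − 49 = 294.
φ(11) = 11 − 1 = 10.
φ(29) = 29 − 1 = 28.
φ(328251) = 2 × 294 × 10 × 28 = 164640.

164640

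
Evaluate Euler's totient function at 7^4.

2058

φ(7^4) = 7^3·(7−1) = 343·6 = 2058.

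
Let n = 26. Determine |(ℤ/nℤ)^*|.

12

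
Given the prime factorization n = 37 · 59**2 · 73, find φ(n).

8869824

φ(37) = 37 − 1 = 36.
φ(59^2) = 59^1·(59−1) = 59·58 = 3422.
φ(73) = 73 − 1 = 72.
φ(9402181) = 36 × 3422 × 72 = 8869824.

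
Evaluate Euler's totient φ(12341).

10080

First factor: 12341 = 7 · 41 · 43.
φ(7) = 7 − 1 = 6.
φ(41) = 41 − 1 = 40.
φ(43) = 43 − 1 = 42.
φ(12341) = 6 × 40 × 42 = 10080.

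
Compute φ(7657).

7657 = 13 × 19 × 31.
φ(13) = 13 − 1 = 12.
φ(19) = 19 − 1 = 18.
φ(31) = 31 − 1 = 30.
φ(7657) = 12 × 18 × 30 = 6480.

6480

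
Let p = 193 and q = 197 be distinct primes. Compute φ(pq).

37632

φ(38021) = 38021 · (1 − 1/193) · (1 − 1/197)
       = 38021 · 37632/38021 = 37632.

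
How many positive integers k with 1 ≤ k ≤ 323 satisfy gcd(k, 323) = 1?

288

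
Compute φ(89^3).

φ(704969) = 704969 · (1 − 1/89)
       = 704969 · 88/89 = 697048.

697048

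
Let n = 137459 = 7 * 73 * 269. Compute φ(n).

φ(7) = 7 − 1 = 6.
φ(73) = 73 − 1 = 72.
φ(269) = 269 − 1 = 268.
Multiply: 6 · 72 · 268 = 115776.

115776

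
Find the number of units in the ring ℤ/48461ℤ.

38808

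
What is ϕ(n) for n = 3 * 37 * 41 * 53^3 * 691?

φ(468179605857) = 468179605857 · (1 − 1/3) · (1 − 1/37) · (1 − 1/41) · (1 − 1/53) · (1 − 1/691)
       = 468179605857 · 103334400/166671273 = 290266329600.

290266329600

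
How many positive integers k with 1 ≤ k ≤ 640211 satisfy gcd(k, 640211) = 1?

522720

Factor 640211: 640211 = 11^3 * 13 * 37.
φ(11^3) = 11^3 − 11^2 = 1331 − 121 = 1210.
φ(13) = 13 − 1 = 12.
φ(37) = 37 − 1 = 36.
φ(640211) = 1210 × 12 × 36 = 522720.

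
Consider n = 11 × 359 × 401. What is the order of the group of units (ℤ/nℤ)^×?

1432000

φ(1583549) = 1583549 · (1 − 1/11) · (1 − 1/359) · (1 − 1/401)
       = 1583549 · 1432000/1583549 = 1432000.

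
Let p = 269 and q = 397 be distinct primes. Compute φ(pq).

106128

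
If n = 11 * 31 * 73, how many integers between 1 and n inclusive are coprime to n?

φ(11) = 11 − 1 = 10.
φ(31) = 31 − 1 = 30.
φ(73) = 73 − 1 = 72.
Since φ is multiplicative, φ(24893) = 10 · 30 · 72 = 21600.

21600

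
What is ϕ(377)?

Prime factorization: 377 = 13 * 29.
φ(377) = 377 · (1 − 1/13) · (1 − 1/29)
       = 377 · 336/377 = 336.

336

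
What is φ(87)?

56

87 = 3 · 29.
φ(87) = 87 · (1 − 1/3) · (1 − 1/29)
       = 87 · 56/87 = 56.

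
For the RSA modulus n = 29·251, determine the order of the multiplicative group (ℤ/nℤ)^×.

7000

φ(29) = 29 − 1 = 28.
φ(251) = 251 − 1 = 250.
Multiply: 28 · 250 = 7000.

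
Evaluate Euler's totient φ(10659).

5760

Prime factorization: 10659 = 3 · 11 · 17 · 19.
φ(10659) = 10659 · (1 − 1/3) · (1 − 1/11) · (1 − 1/17) · (1 − 1/19)
       = 10659 · 5760/10659 = 5760.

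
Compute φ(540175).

540175 = 5**2 · 17 · 31 · 41.
φ(540175) = 540175 · (1 − 1/5) · (1 − 1/17) · (1 − 1/31) · (1 − 1/41)
       = 540175 · 76800/108035 = 384000.

384000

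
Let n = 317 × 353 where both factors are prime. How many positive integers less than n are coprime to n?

111232

φ(pq) = (p−1)(q−1) = 316 · 352 = 111232.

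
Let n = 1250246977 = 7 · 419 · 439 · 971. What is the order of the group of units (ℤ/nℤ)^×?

1065548880

φ(7) = 7 − 1 = 6.
φ(419) = 419 − 1 = 418.
φ(439) = 439 − 1 = 438.
φ(971) = 971 − 1 = 970.
Since φ is multiplicative, φ(1250246977) = 6 · 418 · 438 · 970 = 1065548880.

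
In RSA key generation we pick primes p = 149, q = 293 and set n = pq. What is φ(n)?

φ(149) = 149 − 1 = 148.
φ(293) = 293 − 1 = 292.
φ(43657) = 148 × 292 = 43216.

43216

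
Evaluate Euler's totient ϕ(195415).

First factor: 195415 = 5 · 11**2 · 17 · 19.
φ(5) = 5 − 1 = 4.
φ(11^2) = 11^2 − 11^1 = 121 − 11 = 110.
φ(17) = 17 − 1 = 16.
φ(19) = 19 − 1 = 18.
φ(195415) = 4 × 110 × 16 × 18 = 126720.

126720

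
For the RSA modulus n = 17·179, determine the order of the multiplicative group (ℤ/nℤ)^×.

φ(n) = (p − 1)(q − 1) = (17−1)(179−1) = 16·178 = 2848.

2848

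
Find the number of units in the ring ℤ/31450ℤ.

Prime factorization: 31450 = 2 × 5**2 × 17 × 37.
φ(2) = 2 − 1 = 1.
φ(5^2) = 5^1·(5−1) = 5·4 = 20.
φ(17) = 17 − 1 = 16.
φ(37) = 37 − 1 = 36.
φ(31450) = 1 × 20 × 16 × 36 = 11520.

11520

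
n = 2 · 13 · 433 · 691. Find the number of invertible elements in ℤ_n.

3576960

φ(2) = 2 − 1 = 1.
φ(13) = 13 − 1 = 12.
φ(433) = 433 − 1 = 432.
φ(691) = 691 − 1 = 690.
Since φ is multiplicative, φ(7779278) = 1 · 12 · 432 · 690 = 3576960.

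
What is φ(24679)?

Prime factorization: 24679 = 23 × 29 × 37.
φ(23) = 23 − 1 = 22.
φ(29) = 29 − 1 = 28.
φ(37) = 37 − 1 = 36.
φ(24679) = 22 × 28 × 36 = 22176.

22176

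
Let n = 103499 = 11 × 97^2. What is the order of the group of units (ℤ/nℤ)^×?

93120

φ(103499) = 103499 · (1 − 1/11) · (1 − 1/97)
       = 103499 · 960/1067 = 93120.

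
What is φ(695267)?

598752

First factor: 695267 = 19 · 23 · 37 · 43.
φ(19) = 19 − 1 = 18.
φ(23) = 23 − 1 = 22.
φ(37) = 37 − 1 = 36.
φ(43) = 43 − 1 = 42.
Multiply: 18 · 22 · 36 · 42 = 598752.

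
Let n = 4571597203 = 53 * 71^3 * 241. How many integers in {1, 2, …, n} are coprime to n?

φ(53) = 53 − 1 = 52.
φ(71^3) = 71^3 − 71^2 = 357911 − 5041 = 352870.
φ(241) = 241 − 1 = 240.
Since φ is multiplicative, φ(4571597203) = 52 · 352870 · 240 = 4403817600.

4403817600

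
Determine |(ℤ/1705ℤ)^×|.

First factor: 1705 = 5 × 11 × 31.
φ(1705) = 1705 · (1 − 1/5) · (1 − 1/11) · (1 − 1/31)
       = 1705 · 1200/1705 = 1200.

1200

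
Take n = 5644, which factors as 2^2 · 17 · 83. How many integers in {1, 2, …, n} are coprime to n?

2624

φ(5644) = 5644 · (1 − 1/2) · (1 − 1/17) · (1 − 1/83)
       = 5644 · 1312/2822 = 2624.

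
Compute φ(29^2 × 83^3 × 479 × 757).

165758481096768

φ(174365944192801) = 174365944192801 · (1 − 1/29) · (1 − 1/83) · (1 − 1/479) · (1 − 1/757)
       = 174365944192801 · 829700928/872785421 = 165758481096768.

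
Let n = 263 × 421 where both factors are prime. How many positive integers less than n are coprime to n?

φ(pq) = (p−1)(q−1) = 262 · 420 = 110040.

110040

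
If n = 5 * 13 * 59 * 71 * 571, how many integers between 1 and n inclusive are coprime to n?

111081600

φ(5) = 5 − 1 = 4.
φ(13) = 13 − 1 = 12.
φ(59) = 59 − 1 = 58.
φ(71) = 71 − 1 = 70.
φ(571) = 571 − 1 = 570.
φ(155474735) = 4 × 12 × 58 × 70 × 570 = 111081600.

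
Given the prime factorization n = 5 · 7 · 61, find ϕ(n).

φ(5) = 5 − 1 = 4.
φ(7) = 7 − 1 = 6.
φ(61) = 61 − 1 = 60.
Since φ is multiplicative, φ(2135) = 4 · 6 · 60 = 1440.

1440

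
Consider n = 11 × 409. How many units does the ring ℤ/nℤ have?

4080

φ(11) = 11 − 1 = 10.
φ(409) = 409 − 1 = 408.
Multiply: 10 · 408 = 4080.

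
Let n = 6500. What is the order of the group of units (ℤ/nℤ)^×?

Prime factorization: 6500 = 2^2 · 5^3 · 13.
φ(2^2) = 2^2 − 2^1 = 4 − 2 = 2.
φ(5^3) = 5^3 − 5^2 = 125 − 25 = 100.
φ(13) = 13 − 1 = 12.
φ(6500) = 2 × 100 × 12 = 2400.

2400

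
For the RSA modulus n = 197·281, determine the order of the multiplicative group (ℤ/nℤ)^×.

54880

φ(pq) = (p−1)(q−1) = 196 · 280 = 54880.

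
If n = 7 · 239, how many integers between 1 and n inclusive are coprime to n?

φ(7) = 7 − 1 = 6.
φ(239) = 239 − 1 = 238.
Multiply: 6 · 238 = 1428.

1428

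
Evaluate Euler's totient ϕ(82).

82 = 2 · 41.
φ(2) = 2 − 1 = 1.
φ(41) = 41 − 1 = 40.
Since φ is multiplicative, φ(82) = 1 · 40 = 40.

40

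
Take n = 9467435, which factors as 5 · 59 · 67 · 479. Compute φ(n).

7319136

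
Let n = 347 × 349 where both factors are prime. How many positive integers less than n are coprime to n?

120408

For distinct primes, φ(pq) = (p−1)(q−1) = 346 × 348 = 120408.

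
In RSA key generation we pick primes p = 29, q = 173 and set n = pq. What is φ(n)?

φ(5017) = 5017 · (1 − 1/29) · (1 − 1/173)
       = 5017 · 4816/5017 = 4816.

4816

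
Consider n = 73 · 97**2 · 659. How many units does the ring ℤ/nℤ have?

441165312

φ(73) = 73 − 1 = 72.
φ(97^2) = 97^1·(97−1) = 97·96 = 9312.
φ(659) = 659 − 1 = 658.
Multiply: 72 · 9312 · 658 = 441165312.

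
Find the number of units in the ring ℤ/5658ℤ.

1760

Factor 5658: 5658 = 2 * 3 * 23 * 41.
φ(5658) = 5658 · (1 − 1/2) · (1 − 1/3) · (1 − 1/23) · (1 − 1/41)
       = 5658 · 1760/5658 = 1760.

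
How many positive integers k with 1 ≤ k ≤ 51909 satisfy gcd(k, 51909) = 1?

Factor 51909: 51909 = 3 · 11**3 · 13.
φ(51909) = 51909 · (1 − 1/3) · (1 − 1/11) · (1 − 1/13)
       = 51909 · 240/429 = 29040.

29040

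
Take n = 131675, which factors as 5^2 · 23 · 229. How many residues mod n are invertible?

100320

φ(131675) = 131675 · (1 − 1/5) · (1 − 1/23) · (1 − 1/229)
       = 131675 · 20064/26335 = 100320.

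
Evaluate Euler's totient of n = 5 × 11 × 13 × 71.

φ(5) = 5 − 1 = 4.
φ(11) = 11 − 1 = 10.
φ(13) = 13 − 1 = 12.
φ(71) = 71 − 1 = 70.
Multiply: 4 · 10 · 12 · 70 = 33600.

33600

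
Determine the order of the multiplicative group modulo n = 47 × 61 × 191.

524400

φ(547597) = 547597 · (1 − 1/47) · (1 − 1/61) · (1 − 1/191)
       = 547597 · 524400/547597 = 524400.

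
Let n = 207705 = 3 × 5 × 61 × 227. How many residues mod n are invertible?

108480

φ(207705) = 207705 · (1 − 1/3) · (1 − 1/5) · (1 − 1/61) · (1 − 1/227)
       = 207705 · 108480/207705 = 108480.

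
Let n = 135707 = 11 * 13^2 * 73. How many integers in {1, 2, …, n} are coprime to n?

112320

φ(11) = 11 − 1 = 10.
φ(13^2) = 13^2 − 13^1 = 169 − 13 = 156.
φ(73) = 73 − 1 = 72.
φ(135707) = 10 × 156 × 72 = 112320.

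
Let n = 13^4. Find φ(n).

φ(13^4) = 13^3·(13−1) = 2197·12 = 26364.

26364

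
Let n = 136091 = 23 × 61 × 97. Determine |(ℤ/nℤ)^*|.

126720

φ(23) = 23 − 1 = 22.
φ(61) = 61 − 1 = 60.
φ(97) = 97 − 1 = 96.
Multiply: 22 · 60 · 96 = 126720.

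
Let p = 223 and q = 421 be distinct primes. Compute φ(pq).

φ(93883) = 93883 · (1 − 1/223) · (1 − 1/421)
       = 93883 · 93240/93883 = 93240.

93240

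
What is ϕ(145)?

Factor 145: 145 = 5 · 29.
φ(145) = 145 · (1 − 1/5) · (1 − 1/29)
       = 145 · 112/145 = 112.

112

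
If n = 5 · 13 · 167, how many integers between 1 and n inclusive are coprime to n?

φ(5) = 5 − 1 = 4.
φ(13) = 13 − 1 = 12.
φ(167) = 167 − 1 = 166.
φ(10855) = 4 × 12 × 166 = 7968.

7968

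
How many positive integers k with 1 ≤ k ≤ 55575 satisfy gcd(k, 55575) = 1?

25920

First factor: 55575 = 3^2 · 5^2 · 13 · 19.
φ(55575) = 55575 · (1 − 1/3) · (1 − 1/5) · (1 − 1/13) · (1 − 1/19)
       = 55575 · 1728/3705 = 25920.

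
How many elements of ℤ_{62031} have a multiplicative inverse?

62031 = 3 · 23 · 29 · 31.
φ(62031) = 62031 · (1 − 1/3) · (1 − 1/23) · (1 − 1/29) · (1 − 1/31)
       = 62031 · 36960/62031 = 36960.

36960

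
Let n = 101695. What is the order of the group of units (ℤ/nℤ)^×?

Factor 101695: 101695 = 5 · 11 · 43^2.
φ(5) = 5 − 1 = 4.
φ(11) = 11 − 1 = 10.
φ(43^2) = 43^1·(43−1) = 43·42 = 1806.
Multiply: 4 · 10 · 1806 = 72240.

72240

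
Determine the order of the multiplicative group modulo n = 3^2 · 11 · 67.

φ(6633) = 6633 · (1 − 1/3) · (1 − 1/11) · (1 − 1/67)
       = 6633 · 1320/2211 = 3960.

3960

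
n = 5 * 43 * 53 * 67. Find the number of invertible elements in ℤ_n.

576576

φ(763465) = 763465 · (1 − 1/5) · (1 − 1/43) · (1 − 1/53) · (1 − 1/67)
       = 763465 · 576576/763465 = 576576.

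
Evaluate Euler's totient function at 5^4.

φ(625) = 625 · (1 − 1/5)
       = 625 · 4/5 = 500.

500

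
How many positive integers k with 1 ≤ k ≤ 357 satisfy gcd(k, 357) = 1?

192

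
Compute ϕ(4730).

Prime factorization: 4730 = 2 * 5 * 11 * 43.
φ(2) = 2 − 1 = 1.
φ(5) = 5 − 1 = 4.
φ(11) = 11 − 1 = 10.
φ(43) = 43 − 1 = 42.
Since φ is multiplicative, φ(4730) = 1 · 4 · 10 · 42 = 1680.

1680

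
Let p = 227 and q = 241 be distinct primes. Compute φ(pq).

φ(n) = (p − 1)(q − 1) = (227−1)(241−1) = 226·240 = 54240.

54240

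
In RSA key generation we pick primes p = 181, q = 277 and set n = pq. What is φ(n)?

49680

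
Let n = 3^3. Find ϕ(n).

φ(27) = 27 · (1 − 1/3)
       = 27 · 2/3 = 18.

18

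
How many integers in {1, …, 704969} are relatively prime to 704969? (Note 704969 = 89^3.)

φ(89^3) = 89^2·(89−1) = 7921·88 = 697048.

697048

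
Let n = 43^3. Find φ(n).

77658

φ(79507) = 79507 · (1 − 1/43)
       = 79507 · 42/43 = 77658.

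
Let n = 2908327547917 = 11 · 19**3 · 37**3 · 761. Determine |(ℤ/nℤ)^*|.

φ(11) = 11 − 1 = 10.
φ(19^3) = 19^3 − 19^2 = 6859 − 361 = 6498.
φ(37^3) = 37^3 − 37^2 = 50653 − 1369 = 49284.
φ(761) = 761 − 1 = 760.
Since φ is multiplicative, φ(2908327547917) = 10 · 6498 · 49284 · 760 = 2433880483200.

2433880483200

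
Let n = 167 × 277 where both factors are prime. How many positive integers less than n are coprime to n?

φ(167) = 167 − 1 = 166.
φ(277) = 277 − 1 = 276.
Since φ is multiplicative, φ(46259) = 166 · 276 = 45816.

45816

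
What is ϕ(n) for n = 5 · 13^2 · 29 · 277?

φ(5) = 5 − 1 = 4.
φ(13^2) = 13^2 − 13^1 = 169 − 13 = 156.
φ(29) = 29 − 1 = 28.
φ(277) = 277 − 1 = 276.
φ(6787885) = 4 × 156 × 28 × 276 = 4822272.

4822272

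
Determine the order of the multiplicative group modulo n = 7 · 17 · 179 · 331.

5639040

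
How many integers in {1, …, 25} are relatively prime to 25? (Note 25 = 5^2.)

20

φ(25) = 25 · (1 − 1/5)
       = 25 · 4/5 = 20.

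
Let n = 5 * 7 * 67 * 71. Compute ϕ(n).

110880

φ(5) = 5 − 1 = 4.
φ(7) = 7 − 1 = 6.
φ(67) = 67 − 1 = 66.
φ(71) = 71 − 1 = 70.
Multiply: 4 · 6 · 66 · 70 = 110880.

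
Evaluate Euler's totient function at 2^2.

2

φ(2^2) = 2^2 − 2^1 = 4 − 2 = 2.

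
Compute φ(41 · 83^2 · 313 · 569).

48245283840

φ(41) = 41 − 1 = 40.
φ(83^2) = 83^2 − 83^1 = 6889 − 83 = 6806.
φ(313) = 313 − 1 = 312.
φ(569) = 569 − 1 = 568.
φ(50303319553) = 40 × 6806 × 312 × 568 = 48245283840.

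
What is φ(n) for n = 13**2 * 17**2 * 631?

φ(30818671) = 30818671 · (1 − 1/13) · (1 − 1/17) · (1 − 1/631)
       = 30818671 · 120960/139451 = 26732160.

26732160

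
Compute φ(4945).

3696

Prime factorization: 4945 = 5 · 23 · 43.
φ(5) = 5 − 1 = 4.
φ(23) = 23 − 1 = 22.
φ(43) = 43 − 1 = 42.
Since φ is multiplicative, φ(4945) = 4 · 22 · 42 = 3696.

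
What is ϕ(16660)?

5376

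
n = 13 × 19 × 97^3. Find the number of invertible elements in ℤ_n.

195105024

φ(225430231) = 225430231 · (1 − 1/13) · (1 − 1/19) · (1 − 1/97)
       = 225430231 · 20736/23959 = 195105024.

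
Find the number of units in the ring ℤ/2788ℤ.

2788 = 2^2 · 17 · 41.
φ(2^2) = 2^2 − 2^1 = 4 − 2 = 2.
φ(17) = 17 − 1 = 16.
φ(41) = 41 − 1 = 40.
Multiply: 2 · 16 · 40 = 1280.

1280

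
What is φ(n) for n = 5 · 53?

208

φ(5) = 5 − 1 = 4.
φ(53) = 53 − 1 = 52.
Since φ is multiplicative, φ(265) = 4 · 52 = 208.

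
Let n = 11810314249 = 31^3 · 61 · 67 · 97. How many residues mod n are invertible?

φ(31^3) = 31^3 − 31^2 = 29791 − 961 = 28830.
φ(61) = 61 − 1 = 60.
φ(67) = 67 − 1 = 66.
φ(97) = 97 − 1 = 96.
Since φ is multiplicative, φ(11810314249) = 28830 · 60 · 66 · 96 = 10960012800.

10960012800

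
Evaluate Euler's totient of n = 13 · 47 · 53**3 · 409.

φ(37204213423) = 37204213423 · (1 − 1/13) · (1 − 1/47) · (1 − 1/53) · (1 − 1/409)
       = 37204213423 · 11711232/13244647 = 32896850688.

32896850688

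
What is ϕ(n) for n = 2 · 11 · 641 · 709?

4531200

φ(2) = 2 − 1 = 1.
φ(11) = 11 − 1 = 10.
φ(641) = 641 − 1 = 640.
φ(709) = 709 − 1 = 708.
Multiply: 1 · 10 · 640 · 708 = 4531200.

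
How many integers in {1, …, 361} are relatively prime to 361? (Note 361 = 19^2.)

φ(361) = 361 · (1 − 1/19)
       = 361 · 18/19 = 342.

342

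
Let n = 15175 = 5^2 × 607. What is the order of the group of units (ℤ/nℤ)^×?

12120

φ(15175) = 15175 · (1 − 1/5) · (1 − 1/607)
       = 15175 · 2424/3035 = 12120.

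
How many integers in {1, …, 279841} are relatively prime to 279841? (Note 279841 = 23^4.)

267674

φ(279841) = 279841 · (1 − 1/23)
       = 279841 · 22/23 = 267674.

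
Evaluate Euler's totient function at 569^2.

φ(569^2) = 569^1·(569−1) = 569·568 = 323192.

323192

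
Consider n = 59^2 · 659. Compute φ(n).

2251676

φ(2293979) = 2293979 · (1 − 1/59) · (1 − 1/659)
       = 2293979 · 38164/38881 = 2251676.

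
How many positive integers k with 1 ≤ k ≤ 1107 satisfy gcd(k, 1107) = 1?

720

Prime factorization: 1107 = 3**3 * 41.
φ(3^3) = 3^3 − 3^2 = 27 − 9 = 18.
φ(41) = 41 − 1 = 40.
Multiply: 18 · 40 = 720.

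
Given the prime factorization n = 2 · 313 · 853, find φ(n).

φ(2) = 2 − 1 = 1.
φ(313) = 313 − 1 = 312.
φ(853) = 853 − 1 = 852.
φ(533978) = 1 × 312 × 852 = 265824.

265824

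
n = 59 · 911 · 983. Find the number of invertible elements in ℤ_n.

51829960

φ(52835267) = 52835267 · (1 − 1/59) · (1 − 1/911) · (1 − 1/983)
       = 52835267 · 51829960/52835267 = 51829960.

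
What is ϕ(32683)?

25872

First factor: 32683 = 7**2 × 23 × 29.
φ(32683) = 32683 · (1 − 1/7) · (1 − 1/23) · (1 − 1/29)
       = 32683 · 3696/4669 = 25872.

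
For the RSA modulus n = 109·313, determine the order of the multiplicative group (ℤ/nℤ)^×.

33696

For distinct primes, φ(pq) = (p−1)(q−1) = 108 × 312 = 33696.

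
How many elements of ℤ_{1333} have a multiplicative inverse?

Prime factorization: 1333 = 31 · 43.
φ(31) = 31 − 1 = 30.
φ(43) = 43 − 1 = 42.
φ(1333) = 30 × 42 = 1260.

1260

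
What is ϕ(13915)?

9680

Factor 13915: 13915 = 5 * 11**2 * 23.
φ(5) = 5 − 1 = 4.
φ(11^2) = 11^2 − 11^1 = 121 − 11 = 110.
φ(23) = 23 − 1 = 22.
φ(13915) = 4 × 110 × 22 = 9680.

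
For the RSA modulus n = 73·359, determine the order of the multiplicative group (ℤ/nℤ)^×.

φ(pq) = (p−1)(q−1) = 72 · 358 = 25776.

25776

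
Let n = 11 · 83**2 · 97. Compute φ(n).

φ(7350563) = 7350563 · (1 − 1/11) · (1 − 1/83) · (1 − 1/97)
       = 7350563 · 78720/88561 = 6533760.

6533760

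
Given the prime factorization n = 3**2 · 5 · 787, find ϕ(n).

φ(3^2) = 3^1·(3−1) = 3·2 = 6.
φ(5) = 5 − 1 = 4.
φ(787) = 787 − 1 = 786.
Since φ is multiplicative, φ(35415) = 6 · 4 · 786 = 18864.

18864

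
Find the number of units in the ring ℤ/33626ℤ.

Factor 33626: 33626 = 2 · 17 · 23 · 43.
φ(33626) = 33626 · (1 − 1/2) · (1 − 1/17) · (1 − 1/23) · (1 − 1/43)
       = 33626 · 14784/33626 = 14784.

14784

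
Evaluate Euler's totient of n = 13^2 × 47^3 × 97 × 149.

225222147072

φ(253593595411) = 253593595411 · (1 − 1/13) · (1 − 1/47) · (1 − 1/97) · (1 − 1/149)
       = 253593595411 · 7842816/8830783 = 225222147072.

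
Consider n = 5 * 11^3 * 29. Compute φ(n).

φ(5) = 5 − 1 = 4.
φ(11^3) = 11^2·(11−1) = 121·10 = 1210.
φ(29) = 29 − 1 = 28.
Multiply: 4 · 1210 · 28 = 135520.

135520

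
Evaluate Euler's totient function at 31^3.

28830

φ(29791) = 29791 · (1 − 1/31)
       = 29791 · 30/31 = 28830.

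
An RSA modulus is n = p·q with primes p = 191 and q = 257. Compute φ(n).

φ(n) = (p − 1)(q − 1) = (191−1)(257−1) = 190·256 = 48640.

48640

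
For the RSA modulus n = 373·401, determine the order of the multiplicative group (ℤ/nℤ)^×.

148800

φ(373) = 373 − 1 = 372.
φ(401) = 401 − 1 = 400.
Multiply: 372 · 400 = 148800.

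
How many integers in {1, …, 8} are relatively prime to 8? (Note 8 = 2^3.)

4

φ(2^3) = 2^2·(2−1) = 4·1 = 4.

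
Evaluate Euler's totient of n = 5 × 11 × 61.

2400

φ(5) = 5 − 1 = 4.
φ(11) = 11 − 1 = 10.
φ(61) = 61 − 1 = 60.
φ(3355) = 4 × 10 × 60 = 2400.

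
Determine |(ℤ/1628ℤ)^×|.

1628 = 2^2 · 11 · 37.
φ(1628) = 1628 · (1 − 1/2) · (1 − 1/11) · (1 − 1/37)
       = 1628 · 360/814 = 720.

720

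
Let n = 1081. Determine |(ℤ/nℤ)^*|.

1081 = 23 * 47.
φ(1081) = 1081 · (1 − 1/23) · (1 − 1/47)
       = 1081 · 1012/1081 = 1012.

1012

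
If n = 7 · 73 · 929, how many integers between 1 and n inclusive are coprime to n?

400896

φ(474719) = 474719 · (1 − 1/7) · (1 − 1/73) · (1 − 1/929)
       = 474719 · 400896/474719 = 400896.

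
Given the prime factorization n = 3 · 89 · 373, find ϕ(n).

65472

φ(3) = 3 − 1 = 2.
φ(89) = 89 − 1 = 88.
φ(373) = 373 − 1 = 372.
Since φ is multiplicative, φ(99591) = 2 · 88 · 372 = 65472.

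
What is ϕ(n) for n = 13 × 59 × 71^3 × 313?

76626426240

φ(13) = 13 − 1 = 12.
φ(59) = 59 − 1 = 58.
φ(71^3) = 71^2·(71−1) = 5041·70 = 352870.
φ(313) = 313 − 1 = 312.
Since φ is multiplicative, φ(85924051681) = 12 · 58 · 352870 · 312 = 76626426240.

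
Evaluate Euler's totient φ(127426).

Prime factorization: 127426 = 2 × 13**3 × 29.
φ(2) = 2 − 1 = 1.
φ(13^3) = 13^2·(13−1) = 169·12 = 2028.
φ(29) = 29 − 1 = 28.
φ(127426) = 1 × 2028 × 28 = 56784.

56784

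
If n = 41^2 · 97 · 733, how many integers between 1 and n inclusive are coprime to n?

φ(41^2) = 41^1·(41−1) = 41·40 = 1640.
φ(97) = 97 − 1 = 96.
φ(733) = 733 − 1 = 732.
Multiply: 1640 · 96 · 732 = 115246080.

115246080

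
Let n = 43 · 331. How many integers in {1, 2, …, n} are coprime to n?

φ(43) = 43 − 1 = 42.
φ(331) = 331 − 1 = 330.
Multiply: 42 · 330 = 13860.

13860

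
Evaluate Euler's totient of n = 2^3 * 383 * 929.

1417984

φ(2846456) = 2846456 · (1 − 1/2) · (1 − 1/383) · (1 − 1/929)
       = 2846456 · 354496/711614 = 1417984.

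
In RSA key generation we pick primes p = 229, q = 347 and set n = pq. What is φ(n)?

78888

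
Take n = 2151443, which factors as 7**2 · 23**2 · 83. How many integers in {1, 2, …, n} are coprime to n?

φ(7^2) = 7^1·(7−1) = 7·6 = 42.
φ(23^2) = 23^2 − 23^1 = 529 − 23 = 506.
φ(83) = 83 − 1 = 82.
Since φ is multiplicative, φ(2151443) = 42 · 506 · 82 = 1742664.

1742664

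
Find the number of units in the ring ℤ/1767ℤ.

Prime factorization: 1767 = 3 × 19 × 31.
φ(1767) = 1767 · (1 − 1/3) · (1 − 1/19) · (1 − 1/31)
       = 1767 · 1080/1767 = 1080.

1080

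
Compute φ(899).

899 = 29 · 31.
φ(899) = 899 · (1 − 1/29) · (1 − 1/31)
       = 899 · 840/899 = 840.

840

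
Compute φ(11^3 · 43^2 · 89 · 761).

146150188800

φ(166682355851) = 166682355851 · (1 − 1/11) · (1 − 1/43) · (1 − 1/89) · (1 − 1/761)
       = 166682355851 · 28089600/32035817 = 146150188800.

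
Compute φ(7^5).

φ(7^5) = 7^5 − 7^4 = 16807 − 2401 = 14406.

14406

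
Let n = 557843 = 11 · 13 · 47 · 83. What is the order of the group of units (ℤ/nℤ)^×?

452640

φ(11) = 11 − 1 = 10.
φ(13) = 13 − 1 = 12.
φ(47) = 47 − 1 = 46.
φ(83) = 83 − 1 = 82.
Since φ is multiplicative, φ(557843) = 10 · 12 · 46 · 82 = 452640.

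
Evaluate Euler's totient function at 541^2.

292140

φ(292681) = 292681 · (1 − 1/541)
       = 292681 · 540/541 = 292140.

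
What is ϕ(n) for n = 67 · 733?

48312

φ(67) = 67 − 1 = 66.
φ(733) = 733 − 1 = 732.
φ(49111) = 66 × 732 = 48312.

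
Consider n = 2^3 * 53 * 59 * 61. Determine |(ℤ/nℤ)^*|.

723840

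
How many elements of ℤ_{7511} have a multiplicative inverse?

6048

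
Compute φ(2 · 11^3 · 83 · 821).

81360400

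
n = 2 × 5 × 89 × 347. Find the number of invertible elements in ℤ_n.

121792

φ(2) = 2 − 1 = 1.
φ(5) = 5 − 1 = 4.
φ(89) = 89 − 1 = 88.
φ(347) = 347 − 1 = 346.
Multiply: 1 · 4 · 88 · 346 = 121792.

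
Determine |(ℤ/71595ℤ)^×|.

36288

First factor: 71595 = 3**2 · 5 · 37 · 43.
φ(3^2) = 3^1·(3−1) = 3·2 = 6.
φ(5) = 5 − 1 = 4.
φ(37) = 37 − 1 = 36.
φ(43) = 43 − 1 = 42.
Since φ is multiplicative, φ(71595) = 6 · 4 · 36 · 42 = 36288.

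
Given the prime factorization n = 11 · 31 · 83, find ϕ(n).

φ(28303) = 28303 · (1 − 1/11) · (1 − 1/31) · (1 − 1/83)
       = 28303 · 24600/28303 = 24600.

24600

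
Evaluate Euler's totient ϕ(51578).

23040

Prime factorization: 51578 = 2 · 17 · 37 · 41.
φ(2) = 2 − 1 = 1.
φ(17) = 17 − 1 = 16.
φ(37) = 37 − 1 = 36.
φ(41) = 41 − 1 = 40.
Since φ is multiplicative, φ(51578) = 1 · 16 · 36 · 40 = 23040.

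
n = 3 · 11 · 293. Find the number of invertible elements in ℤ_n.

5840

φ(3) = 3 − 1 = 2.
φ(11) = 11 − 1 = 10.
φ(293) = 293 − 1 = 292.
Multiply: 2 · 10 · 292 = 5840.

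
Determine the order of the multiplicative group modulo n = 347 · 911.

314860

φ(316117) = 316117 · (1 − 1/347) · (1 − 1/911)
       = 316117 · 314860/316117 = 314860.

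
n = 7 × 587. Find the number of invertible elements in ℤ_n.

φ(7) = 7 − 1 = 6.
φ(587) = 587 − 1 = 586.
Multiply: 6 · 586 = 3516.

3516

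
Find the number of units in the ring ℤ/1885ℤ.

1344

Factor 1885: 1885 = 5 × 13 × 29.
φ(5) = 5 − 1 = 4.
φ(13) = 13 − 1 = 12.
φ(29) = 29 − 1 = 28.
φ(1885) = 4 × 12 × 28 = 1344.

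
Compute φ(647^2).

φ(647^2) = 647^2 − 647^1 = 418609 − 647 = 417962.

417962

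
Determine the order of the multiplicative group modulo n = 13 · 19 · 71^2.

1073520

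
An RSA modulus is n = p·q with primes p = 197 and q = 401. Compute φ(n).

78400

φ(n) = (p − 1)(q − 1) = (197−1)(401−1) = 196·400 = 78400.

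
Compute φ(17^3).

φ(17^3) = 17^2·(17−1) = 289·16 = 4624.

4624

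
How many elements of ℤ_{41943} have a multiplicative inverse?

Factor 41943: 41943 = 3 * 11 * 31 * 41.
φ(41943) = 41943 · (1 − 1/3) · (1 − 1/11) · (1 − 1/31) · (1 − 1/41)
       = 41943 · 24000/41943 = 24000.

24000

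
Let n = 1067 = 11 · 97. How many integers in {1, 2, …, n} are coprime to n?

φ(11) = 11 − 1 = 10.
φ(97) = 97 − 1 = 96.
φ(1067) = 10 × 96 = 960.

960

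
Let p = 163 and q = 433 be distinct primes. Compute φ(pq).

φ(70579) = 70579 · (1 − 1/163) · (1 − 1/433)
       = 70579 · 69984/70579 = 69984.

69984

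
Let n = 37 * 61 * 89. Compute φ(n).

190080

φ(200873) = 200873 · (1 − 1/37) · (1 − 1/61) · (1 − 1/89)
       = 200873 · 190080/200873 = 190080.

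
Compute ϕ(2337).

1440

2337 = 3 · 19 · 41.
φ(2337) = 2337 · (1 − 1/3) · (1 − 1/19) · (1 − 1/41)
       = 2337 · 1440/2337 = 1440.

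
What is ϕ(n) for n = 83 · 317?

φ(26311) = 26311 · (1 − 1/83) · (1 − 1/317)
       = 26311 · 25912/26311 = 25912.

25912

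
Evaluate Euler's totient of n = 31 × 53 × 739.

φ(31) = 31 − 1 = 30.
φ(53) = 53 − 1 = 52.
φ(739) = 739 − 1 = 738.
φ(1214177) = 30 × 52 × 738 = 1151280.

1151280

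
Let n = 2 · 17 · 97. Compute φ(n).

1536

φ(3298) = 3298 · (1 − 1/2) · (1 − 1/17) · (1 − 1/97)
       = 3298 · 1536/3298 = 1536.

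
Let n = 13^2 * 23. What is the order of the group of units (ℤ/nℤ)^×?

3432

φ(13^2) = 13^1·(13−1) = 13·12 = 156.
φ(23) = 23 − 1 = 22.
Multiply: 156 · 22 = 3432.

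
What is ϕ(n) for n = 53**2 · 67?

181896

φ(188203) = 188203 · (1 − 1/53) · (1 − 1/67)
       = 188203 · 3432/3551 = 181896.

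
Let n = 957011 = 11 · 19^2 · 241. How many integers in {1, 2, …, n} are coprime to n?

φ(957011) = 957011 · (1 − 1/11) · (1 − 1/19) · (1 − 1/241)
       = 957011 · 43200/50369 = 820800.

820800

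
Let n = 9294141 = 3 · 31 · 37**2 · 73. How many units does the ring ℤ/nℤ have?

5754240

φ(9294141) = 9294141 · (1 − 1/3) · (1 − 1/31) · (1 − 1/37) · (1 − 1/73)
       = 9294141 · 155520/251193 = 5754240.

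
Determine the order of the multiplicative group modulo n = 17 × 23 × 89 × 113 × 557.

φ(17) = 17 − 1 = 16.
φ(23) = 23 − 1 = 22.
φ(89) = 89 − 1 = 88.
φ(113) = 113 − 1 = 112.
φ(557) = 557 − 1 = 556.
Multiply: 16 · 22 · 88 · 112 · 556 = 1928937472.

1928937472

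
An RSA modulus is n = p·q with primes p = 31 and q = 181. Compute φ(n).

5400

φ(n) = (p − 1)(q − 1) = (31−1)(181−1) = 30·180 = 5400.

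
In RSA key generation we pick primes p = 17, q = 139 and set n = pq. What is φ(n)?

2208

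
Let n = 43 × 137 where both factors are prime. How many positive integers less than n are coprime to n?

5712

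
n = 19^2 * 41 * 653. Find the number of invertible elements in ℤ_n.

φ(19^2) = 19^1·(19−1) = 19·18 = 342.
φ(41) = 41 − 1 = 40.
φ(653) = 653 − 1 = 652.
φ(9665053) = 342 × 40 × 652 = 8919360.

8919360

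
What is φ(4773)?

4773 = 3 · 37 · 43.
φ(3) = 3 − 1 = 2.
φ(37) = 37 − 1 = 36.
φ(43) = 43 − 1 = 42.
φ(4773) = 2 × 36 × 42 = 3024.

3024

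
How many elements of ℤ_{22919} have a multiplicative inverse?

20160

First factor: 22919 = 13 · 41 · 43.
φ(22919) = 22919 · (1 − 1/13) · (1 − 1/41) · (1 − 1/43)
       = 22919 · 20160/22919 = 20160.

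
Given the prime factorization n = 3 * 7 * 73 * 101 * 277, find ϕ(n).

23846400

φ(3) = 3 − 1 = 2.
φ(7) = 7 − 1 = 6.
φ(73) = 73 − 1 = 72.
φ(101) = 101 − 1 = 100.
φ(277) = 277 − 1 = 276.
Since φ is multiplicative, φ(42888741) = 2 · 6 · 72 · 100 · 276 = 23846400.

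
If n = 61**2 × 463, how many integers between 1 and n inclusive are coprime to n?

1690920

φ(1722823) = 1722823 · (1 − 1/61) · (1 − 1/463)
       = 1722823 · 27720/28243 = 1690920.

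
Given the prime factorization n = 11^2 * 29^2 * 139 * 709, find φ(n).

8726921280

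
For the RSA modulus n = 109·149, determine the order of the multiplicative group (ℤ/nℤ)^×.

φ(pq) = (p−1)(q−1) = 108 · 148 = 15984.

15984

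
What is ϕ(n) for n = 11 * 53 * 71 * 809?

29411200

φ(11) = 11 − 1 = 10.
φ(53) = 53 − 1 = 52.
φ(71) = 71 − 1 = 70.
φ(809) = 809 − 1 = 808.
Since φ is multiplicative, φ(33486937) = 10 · 52 · 70 · 808 = 29411200.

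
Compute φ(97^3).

903264

φ(912673) = 912673 · (1 − 1/97)
       = 912673 · 96/97 = 903264.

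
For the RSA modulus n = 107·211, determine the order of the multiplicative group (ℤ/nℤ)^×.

22260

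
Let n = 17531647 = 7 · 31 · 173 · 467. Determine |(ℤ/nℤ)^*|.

φ(17531647) = 17531647 · (1 − 1/7) · (1 − 1/31) · (1 − 1/173) · (1 − 1/467)
       = 17531647 · 14427360/17531647 = 14427360.

14427360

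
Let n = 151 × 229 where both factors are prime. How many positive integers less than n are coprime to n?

34200

For distinct primes, φ(pq) = (p−1)(q−1) = 150 × 228 = 34200.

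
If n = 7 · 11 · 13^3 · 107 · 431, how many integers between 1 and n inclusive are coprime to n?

5546174400

φ(7801566773) = 7801566773 · (1 − 1/7) · (1 − 1/11) · (1 − 1/13) · (1 − 1/107) · (1 − 1/431)
       = 7801566773 · 32817600/46163117 = 5546174400.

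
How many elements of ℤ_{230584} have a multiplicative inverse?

230584 = 2**3 × 19 × 37 × 41.
φ(2^3) = 2^3 − 2^2 = 8 − 4 = 4.
φ(19) = 19 − 1 = 18.
φ(37) = 37 − 1 = 36.
φ(41) = 41 − 1 = 40.
Multiply: 4 · 18 · 36 · 40 = 103680.

103680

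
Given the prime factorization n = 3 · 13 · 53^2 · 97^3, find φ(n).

59745494016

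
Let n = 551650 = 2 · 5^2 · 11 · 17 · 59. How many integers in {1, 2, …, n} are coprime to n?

φ(551650) = 551650 · (1 − 1/2) · (1 − 1/5) · (1 − 1/11) · (1 − 1/17) · (1 − 1/59)
       = 551650 · 37120/110330 = 185600.

185600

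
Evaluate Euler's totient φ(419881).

Prime factorization: 419881 = 7^2 · 11 · 19 · 41.
φ(419881) = 419881 · (1 − 1/7) · (1 − 1/11) · (1 − 1/19) · (1 − 1/41)
       = 419881 · 43200/59983 = 302400.

302400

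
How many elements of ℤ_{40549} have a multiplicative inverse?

36960

Factor 40549: 40549 = 23 · 41 · 43.
φ(40549) = 40549 · (1 − 1/23) · (1 − 1/41) · (1 − 1/43)
       = 40549 · 36960/40549 = 36960.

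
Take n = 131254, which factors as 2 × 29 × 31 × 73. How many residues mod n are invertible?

60480

φ(2) = 2 − 1 = 1.
φ(29) = 29 − 1 = 28.
φ(31) = 31 − 1 = 30.
φ(73) = 73 − 1 = 72.
Multiply: 1 · 28 · 30 · 72 = 60480.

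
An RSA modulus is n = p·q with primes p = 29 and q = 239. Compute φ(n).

6664

φ(29) = 29 − 1 = 28.
φ(239) = 239 − 1 = 238.
Since φ is multiplicative, φ(6931) = 28 · 238 = 6664.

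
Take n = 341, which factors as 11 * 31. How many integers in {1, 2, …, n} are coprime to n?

300

φ(11) = 11 − 1 = 10.
φ(31) = 31 − 1 = 30.
Since φ is multiplicative, φ(341) = 10 · 30 = 300.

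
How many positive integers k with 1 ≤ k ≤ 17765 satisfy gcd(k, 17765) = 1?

First factor: 17765 = 5 · 11 · 17 · 19.
φ(17765) = 17765 · (1 − 1/5) · (1 − 1/11) · (1 − 1/17) · (1 − 1/19)
       = 17765 · 11520/17765 = 11520.

11520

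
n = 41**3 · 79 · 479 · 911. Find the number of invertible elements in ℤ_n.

φ(41^3) = 41^3 − 41^2 = 68921 − 1681 = 67240.
φ(79) = 79 − 1 = 78.
φ(479) = 479 − 1 = 478.
φ(911) = 911 − 1 = 910.
φ(2375924040071) = 67240 × 78 × 478 × 910 = 2281348305600.

2281348305600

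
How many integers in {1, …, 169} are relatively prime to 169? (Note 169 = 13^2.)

φ(169) = 169 · (1 − 1/13)
       = 169 · 12/13 = 156.

156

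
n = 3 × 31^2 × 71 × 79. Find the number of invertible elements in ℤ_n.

10155600

φ(16170747) = 16170747 · (1 − 1/3) · (1 − 1/31) · (1 − 1/71) · (1 − 1/79)
       = 16170747 · 327600/521637 = 10155600.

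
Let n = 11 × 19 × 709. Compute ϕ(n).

φ(11) = 11 − 1 = 10.
φ(19) = 19 − 1 = 18.
φ(709) = 709 − 1 = 708.
Multiply: 10 · 18 · 708 = 127440.

127440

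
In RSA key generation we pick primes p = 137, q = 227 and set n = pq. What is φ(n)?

φ(137) = 137 − 1 = 136.
φ(227) = 227 − 1 = 226.
Since φ is multiplicative, φ(31099) = 136 · 226 = 30736.

30736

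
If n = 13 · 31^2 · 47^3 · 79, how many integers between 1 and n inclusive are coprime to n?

φ(13) = 13 − 1 = 12.
φ(31^2) = 31^1·(31−1) = 31·30 = 930.
φ(47^3) = 47^3 − 47^2 = 103823 − 2209 = 101614.
φ(79) = 79 − 1 = 78.
Since φ is multiplicative, φ(102467798381) = 12 · 930 · 101614 · 78 = 88452954720.

88452954720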